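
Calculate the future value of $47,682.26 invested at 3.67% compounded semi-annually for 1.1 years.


Compound interest formula: A = P(1 + r/n)^(nt)
A = $47,682.26 × (1 + 0.0367/2)^(2 × 1.1)
Growth factor: (1 + 0.0367/2)^2.2 = 1.040815
A = $47,682.26 × 1.040815
A = $49,628.41

A = P(1 + r/n)^(nt) = $49,628.41


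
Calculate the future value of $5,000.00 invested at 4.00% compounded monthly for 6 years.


Compound interest formula: A = P(1 + r/n)^(nt)
A = $5,000.00 × (1 + 0.04/12)^(12 × 6)
Growth factor: (1 + 0.04/12)^72 = 1.270742
A = $5,000.00 × 1.270742
A = $6,353.71

A = P(1 + r/n)^(nt) = $6,353.71


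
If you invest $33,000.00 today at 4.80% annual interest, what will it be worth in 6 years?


Future value formula: FV = PV × (1 + r)^t
FV = $33,000.00 × (1 + 0.048)^6
FV = $33,000.00 × 1.324853
FV = $43,720.15

FV = PV × (1 + r)^t = $43,720.15


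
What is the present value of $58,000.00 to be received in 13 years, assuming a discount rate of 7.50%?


Present value formula: PV = FV / (1 + r)^t
PV = $58,000.00 / (1 + 0.075)^13
PV = $58,000.00 / 2.5604131
PV = $22,652.59

PV = FV / (1 + r)^t = $22,652.59


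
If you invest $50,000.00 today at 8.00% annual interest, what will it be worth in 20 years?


Future value formula: FV = PV × (1 + r)^t
FV = $50,000.00 × (1 + 0.08)^20
FV = $50,000.00 × 4.66095714
FV = $233,047.86

FV = PV × (1 + r)^t = $233,047.86


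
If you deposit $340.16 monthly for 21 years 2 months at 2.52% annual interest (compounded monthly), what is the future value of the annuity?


Future value of an ordinary annuity: FV = PMT × ((1 + r)^n − 1) / r
Monthly rate r = 0.0252/12 = 0.0021, n = 254
FV = $340.16 × ((1 + 0.0252/12)^254 − 1) / (0.0252/12)
FV = $340.16 × 335.126357
FV = $113,996.58

FV = PMT × ((1+r)^n - 1)/r = $113,996.58


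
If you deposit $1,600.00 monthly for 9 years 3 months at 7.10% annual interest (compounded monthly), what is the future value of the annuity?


Future value of an ordinary annuity: FV = PMT × ((1 + r)^n − 1) / r
Monthly rate r = 0.071/12 ≈ 0.00591667, n = 111
FV = $1,600.00 × ((1 + 0.071/12)^111 − 1) / (0.071/12)
FV = $1,600.00 × 156.301843
FV = $250,082.95

FV = PMT × ((1+r)^n - 1)/r = $250,082.95


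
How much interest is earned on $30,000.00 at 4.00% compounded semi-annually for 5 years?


Compound interest earned = final amount − principal.
A = P(1 + r/n)^(nt) = $30,000.00 × (1 + 0.04/2)^(2 × 5) = $36,569.83
Interest = A − P = $36,569.83 − $30,000.00 = $6,569.83

Interest = A - P = $6,569.83


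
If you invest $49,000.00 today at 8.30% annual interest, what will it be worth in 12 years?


Future value formula: FV = PV × (1 + r)^t
FV = $49,000.00 × (1 + 0.083)^12
FV = $49,000.00 × 2.6034035
FV = $127,566.77

FV = PV × (1 + r)^t = $127,566.77


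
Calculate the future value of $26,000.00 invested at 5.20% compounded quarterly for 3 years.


Compound interest formula: A = P(1 + r/n)^(nt)
A = $26,000.00 × (1 + 0.052/4)^(4 × 3)
Growth factor: (1 + 0.052/4)^12 = 1.167652
A = $26,000.00 × 1.167652
A = $30,358.95

A = P(1 + r/n)^(nt) = $30,358.95


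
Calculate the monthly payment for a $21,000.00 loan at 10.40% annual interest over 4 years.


Loan payment formula: PMT = PV × r / (1 − (1 + r)^(−n))
Monthly rate r = 0.104/12 ≈ 0.00866667, n = 48 months
Denominator: 1 − (1 + 0.104/12)^(−48) = 0.339136
PMT = $21,000.00 × (0.104/12) / 0.339136
PMT = $536.66 per month

PMT = PV × r / (1-(1+r)^(-n)) = $536.66/month


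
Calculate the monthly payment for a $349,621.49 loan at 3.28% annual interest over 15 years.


Loan payment formula: PMT = PV × r / (1 − (1 + r)^(−n))
Monthly rate r = 0.0328/12 ≈ 0.00273333, n = 180 months
Denominator: 1 − (1 + 0.0328/12)^(−180) = 0.388187
PMT = $349,621.49 × (0.0328/12) / 0.388187
PMT = $2,461.78 per month

PMT = PV × r / (1-(1+r)^(-n)) = $2,461.78/month


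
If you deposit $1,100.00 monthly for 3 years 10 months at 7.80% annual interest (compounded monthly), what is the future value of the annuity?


Future value of an ordinary annuity: FV = PMT × ((1 + r)^n − 1) / r
Monthly rate r = 0.078/12 = 0.0065, n = 46
FV = $1,100.00 × ((1 + 0.078/12)^46 − 1) / (0.078/12)
FV = $1,100.00 × 53.416229
FV = $58,757.85

FV = PMT × ((1+r)^n - 1)/r = $58,757.85


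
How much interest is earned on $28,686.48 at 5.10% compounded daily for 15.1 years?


Compound interest earned = final amount − principal.
A = P(1 + r/n)^(nt) = $28,686.48 × (1 + 0.051/365)^(365 × 15.1) = $61,958.95
Interest = A − P = $61,958.95 − $28,686.48 = $33,272.47

Interest = A - P = $33,272.47


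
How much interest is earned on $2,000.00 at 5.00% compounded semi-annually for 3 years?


Compound interest earned = final amount − principal.
A = P(1 + r/n)^(nt) = $2,000.00 × (1 + 0.05/2)^(2 × 3) = $2,319.39
Interest = A − P = $2,319.39 − $2,000.00 = $319.39

Interest = A - P = $319.39


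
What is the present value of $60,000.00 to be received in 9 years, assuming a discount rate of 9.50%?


Present value formula: PV = FV / (1 + r)^t
PV = $60,000.00 / (1 + 0.095)^9
PV = $60,000.00 / 2.263222
PV = $26,510.88

PV = FV / (1 + r)^t = $26,510.88


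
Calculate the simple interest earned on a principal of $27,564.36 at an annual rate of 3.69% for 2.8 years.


Simple interest formula: I = P × r × t
I = $27,564.36 × 0.0369 × 2.8
I = $2,847.95

I = P × r × t = $2,847.95


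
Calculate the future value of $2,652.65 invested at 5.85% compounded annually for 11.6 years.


Compound interest formula: A = P(1 + r/n)^(nt)
A = $2,652.65 × (1 + 0.0585/1)^(1 × 11.6)
Growth factor: (1 + 0.0585/1)^11.6 = 1.933811
A = $2,652.65 × 1.933811
A = $5,129.72

A = P(1 + r/n)^(nt) = $5,129.72


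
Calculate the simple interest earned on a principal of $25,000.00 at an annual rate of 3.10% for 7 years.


Simple interest formula: I = P × r × t
I = $25,000.00 × 0.031 × 7
I = $5,425.00

I = P × r × t = $5,425.00


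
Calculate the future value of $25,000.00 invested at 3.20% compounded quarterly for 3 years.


Compound interest formula: A = P(1 + r/n)^(nt)
A = $25,000.00 × (1 + 0.032/4)^(4 × 3)
Growth factor: (1 + 0.032/4)^12 = 1.1003387
A = $25,000.00 × 1.1003387
A = $27,508.47

A = P(1 + r/n)^(nt) = $27,508.47


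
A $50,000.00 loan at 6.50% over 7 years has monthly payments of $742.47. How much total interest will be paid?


Total paid over the life of the loan = PMT × n.
Total paid = $742.47 × 84 = $62,367.48
Total interest = total paid − principal = $62,367.48 − $50,000.00 = $12,367.48

Total interest = (PMT × n) - PV = $12,367.48


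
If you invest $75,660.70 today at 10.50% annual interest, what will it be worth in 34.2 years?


Future value formula: FV = PV × (1 + r)^t
FV = $75,660.70 × (1 + 0.105)^34.2
FV = $75,660.70 × 30.408143656
FV = $2,300,701.43

FV = PV × (1 + r)^t = $2,300,701.43


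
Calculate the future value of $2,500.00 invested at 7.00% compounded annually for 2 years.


Compound interest formula: A = P(1 + r/n)^(nt)
A = $2,500.00 × (1 + 0.07/1)^(1 × 2)
Growth factor: (1 + 0.07/1)^2 = 1.144900
A = $2,500.00 × 1.144900
A = $2,862.25

A = P(1 + r/n)^(nt) = $2,862.25


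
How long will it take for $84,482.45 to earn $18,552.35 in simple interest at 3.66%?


Rearrange the simple interest formula for t:
I = P × r × t  ⇒  t = I / (P × r)
t = $18,552.35 / ($84,482.45 × 0.0366)
t = 6

t = I/(P×r) = 6 years


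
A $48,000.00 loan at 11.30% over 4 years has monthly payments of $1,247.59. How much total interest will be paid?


Total paid over the life of the loan = PMT × n.
Total paid = $1,247.59 × 48 = $59,884.32
Total interest = total paid − principal = $59,884.32 − $48,000.00 = $11,884.32

Total interest = (PMT × n) - PV = $11,884.32


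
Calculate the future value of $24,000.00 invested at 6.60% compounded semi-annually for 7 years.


Compound interest formula: A = P(1 + r/n)^(nt)
A = $24,000.00 × (1 + 0.066/2)^(2 × 7)
Growth factor: (1 + 0.066/2)^14 = 1.5754496
A = $24,000.00 × 1.5754496
A = $37,810.79

A = P(1 + r/n)^(nt) = $37,810.79


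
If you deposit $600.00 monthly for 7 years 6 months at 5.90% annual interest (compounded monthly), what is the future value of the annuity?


Future value of an ordinary annuity: FV = PMT × ((1 + r)^n − 1) / r
Monthly rate r = 0.059/12 ≈ 0.00491667, n = 90
FV = $600.00 × ((1 + 0.059/12)^90 − 1) / (0.059/12)
FV = $600.00 × 112.862442
FV = $67,717.47

FV = PMT × ((1+r)^n - 1)/r = $67,717.47


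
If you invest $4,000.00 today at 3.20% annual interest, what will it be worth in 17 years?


Future value formula: FV = PV × (1 + r)^t
FV = $4,000.00 × (1 + 0.032)^17
FV = $4,000.00 × 1.708263
FV = $6,833.05

FV = PV × (1 + r)^t = $6,833.05


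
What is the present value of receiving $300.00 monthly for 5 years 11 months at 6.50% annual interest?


Present value of an ordinary annuity: PV = PMT × (1 − (1 + r)^(−n)) / r
Monthly rate r = 0.065/12 ≈ 0.00541667, n = 71
PV = $300.00 × (1 − (1 + 0.065/12)^(−71)) / (0.065/12)
PV = $300.00 × 58.810879
PV = $17,643.26

PV = PMT × (1-(1+r)^(-n))/r = $17,643.26


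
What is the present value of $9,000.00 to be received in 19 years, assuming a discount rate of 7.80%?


Present value formula: PV = FV / (1 + r)^t
PV = $9,000.00 / (1 + 0.078)^19
PV = $9,000.00 / 4.166357
PV = $2,160.16

PV = FV / (1 + r)^t = $2,160.16


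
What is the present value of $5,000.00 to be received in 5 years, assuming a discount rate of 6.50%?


Present value formula: PV = FV / (1 + r)^t
PV = $5,000.00 / (1 + 0.065)^5
PV = $5,000.00 / 1.370087
PV = $3,649.40

PV = FV / (1 + r)^t = $3,649.40


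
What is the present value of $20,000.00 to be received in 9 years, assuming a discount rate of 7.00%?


Present value formula: PV = FV / (1 + r)^t
PV = $20,000.00 / (1 + 0.07)^9
PV = $20,000.00 / 1.8384592
PV = $10,878.67

PV = FV / (1 + r)^t = $10,878.67


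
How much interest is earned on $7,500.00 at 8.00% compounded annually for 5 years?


Compound interest earned = final amount − principal.
A = P(1 + r/n)^(nt) = $7,500.00 × (1 + 0.08/1)^(1 × 5) = $11,019.96
Interest = A − P = $11,019.96 − $7,500.00 = $3,519.96

Interest = A - P = $3,519.96


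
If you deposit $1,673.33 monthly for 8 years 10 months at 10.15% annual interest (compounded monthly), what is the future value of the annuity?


Future value of an ordinary annuity: FV = PMT × ((1 + r)^n − 1) / r
Monthly rate r = 0.1015/12 ≈ 0.00845833, n = 106
FV = $1,673.33 × ((1 + 0.1015/12)^106 − 1) / (0.1015/12)
FV = $1,673.33 × 170.481432
FV = $285,271.69

FV = PMT × ((1+r)^n - 1)/r = $285,271.69


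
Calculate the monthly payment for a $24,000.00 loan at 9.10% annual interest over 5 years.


Loan payment formula: PMT = PV × r / (1 − (1 + r)^(−n))
Monthly rate r = 0.091/12 ≈ 0.00758333, n = 60 months
Denominator: 1 − (1 + 0.091/12)^(−60) = 0.364462
PMT = $24,000.00 × (0.091/12) / 0.364462
PMT = $499.37 per month

PMT = PV × r / (1-(1+r)^(-n)) = $499.37/month


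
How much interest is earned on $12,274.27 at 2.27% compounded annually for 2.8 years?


Compound interest earned = final amount − principal.
A = P(1 + r/n)^(nt) = $12,274.27 × (1 + 0.0227/1)^(1 × 2.8) = $13,070.46
Interest = A − P = $13,070.46 − $12,274.27 = $796.19

Interest = A - P = $796.19


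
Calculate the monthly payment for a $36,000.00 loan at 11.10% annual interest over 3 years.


Loan payment formula: PMT = PV × r / (1 − (1 + r)^(−n))
Monthly rate r = 0.111/12 = 0.00925, n = 36 months
Denominator: 1 − (1 + 0.111/12)^(−36) = 0.282132
PMT = $36,000.00 × (0.111/12) / 0.282132
PMT = $1,180.30 per month

PMT = PV × r / (1-(1+r)^(-n)) = $1,180.30/month


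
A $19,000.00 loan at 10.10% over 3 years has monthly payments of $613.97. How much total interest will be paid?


Total paid over the life of the loan = PMT × n.
Total paid = $613.97 × 36 = $22,102.92
Total interest = total paid − principal = $22,102.92 − $19,000.00 = $3,102.92

Total interest = (PMT × n) - PV = $3,102.92


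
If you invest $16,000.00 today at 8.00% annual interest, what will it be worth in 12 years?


Future value formula: FV = PV × (1 + r)^t
FV = $16,000.00 × (1 + 0.08)^12
FV = $16,000.00 × 2.518170
FV = $40,290.72

FV = PV × (1 + r)^t = $40,290.72


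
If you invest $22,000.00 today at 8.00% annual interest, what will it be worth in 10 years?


Future value formula: FV = PV × (1 + r)^t
FV = $22,000.00 × (1 + 0.08)^10
FV = $22,000.00 × 2.158925
FV = $47,496.35

FV = PV × (1 + r)^t = $47,496.35


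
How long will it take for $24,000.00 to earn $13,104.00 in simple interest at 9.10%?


Rearrange the simple interest formula for t:
I = P × r × t  ⇒  t = I / (P × r)
t = $13,104.00 / ($24,000.00 × 0.091)
t = 6

t = I/(P×r) = 6 years


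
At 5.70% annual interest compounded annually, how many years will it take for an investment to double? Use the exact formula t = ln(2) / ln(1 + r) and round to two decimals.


Doubling condition: (1 + r)^t = 2
Take ln of both sides: t × ln(1 + r) = ln(2)
t = ln(2) / ln(1 + r)
t = 0.693147 / 0.055435
t = 12.50

t = ln(2) / ln(1 + r) = 12.50 years


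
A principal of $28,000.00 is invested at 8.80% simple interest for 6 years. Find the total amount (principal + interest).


Total amount formula: A = P(1 + rt) = P + P·r·t
Interest: I = P × r × t = $28,000.00 × 0.088 × 6 = $14,784.00
A = P + I = $28,000.00 + $14,784.00 = $42,784.00

A = P + I = P(1 + rt) = $42,784.00


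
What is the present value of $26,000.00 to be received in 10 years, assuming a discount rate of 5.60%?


Present value formula: PV = FV / (1 + r)^t
PV = $26,000.00 / (1 + 0.056)^10
PV = $26,000.00 / 1.7244046
PV = $15,077.67

PV = FV / (1 + r)^t = $15,077.67


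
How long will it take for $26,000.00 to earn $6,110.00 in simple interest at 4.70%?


Rearrange the simple interest formula for t:
I = P × r × t  ⇒  t = I / (P × r)
t = $6,110.00 / ($26,000.00 × 0.047)
t = 5

t = I/(P×r) = 5 years


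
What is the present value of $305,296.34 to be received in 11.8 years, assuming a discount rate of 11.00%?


Present value formula: PV = FV / (1 + r)^t
PV = $305,296.34 / (1 + 0.11)^11.8
PV = $305,296.34 / 3.4261877
PV = $89,106.72

PV = FV / (1 + r)^t = $89,106.72


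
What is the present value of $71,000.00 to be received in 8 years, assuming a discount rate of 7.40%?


Present value formula: PV = FV / (1 + r)^t
PV = $71,000.00 / (1 + 0.074)^8
PV = $71,000.00 / 1.7702486
PV = $40,107.36

PV = FV / (1 + r)^t = $40,107.36


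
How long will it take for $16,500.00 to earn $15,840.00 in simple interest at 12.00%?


Rearrange the simple interest formula for t:
I = P × r × t  ⇒  t = I / (P × r)
t = $15,840.00 / ($16,500.00 × 0.12)
t = 8

t = I/(P×r) = 8 years


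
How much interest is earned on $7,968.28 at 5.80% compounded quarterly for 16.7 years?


Compound interest earned = final amount − principal.
A = P(1 + r/n)^(nt) = $7,968.28 × (1 + 0.058/4)^(4 × 16.7) = $20,844.99
Interest = A − P = $20,844.99 − $7,968.28 = $12,876.71

Interest = A - P = $12,876.71


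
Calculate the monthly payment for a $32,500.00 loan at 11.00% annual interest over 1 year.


Loan payment formula: PMT = PV × r / (1 − (1 + r)^(−n))
Monthly rate r = 0.11/12 ≈ 0.00916667, n = 12 months
Denominator: 1 − (1 + 0.11/12)^(−12) = 0.103717
PMT = $32,500.00 × (0.11/12) / 0.103717
PMT = $2,872.40 per month

PMT = PV × r / (1-(1+r)^(-n)) = $2,872.40/month


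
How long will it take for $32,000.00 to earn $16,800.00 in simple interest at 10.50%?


Rearrange the simple interest formula for t:
I = P × r × t  ⇒  t = I / (P × r)
t = $16,800.00 / ($32,000.00 × 0.105)
t = 5

t = I/(P×r) = 5 years


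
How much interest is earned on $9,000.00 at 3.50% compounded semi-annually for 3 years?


Compound interest earned = final amount − principal.
A = P(1 + r/n)^(nt) = $9,000.00 × (1 + 0.035/2)^(2 × 3) = $9,987.32
Interest = A − P = $9,987.32 − $9,000.00 = $987.32

Interest = A - P = $987.32


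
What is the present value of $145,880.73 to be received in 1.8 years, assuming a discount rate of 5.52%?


Present value formula: PV = FV / (1 + r)^t
PV = $145,880.73 / (1 + 0.0552)^1.8
PV = $145,880.73 / 1.1015459
PV = $132,432.73

PV = FV / (1 + r)^t = $132,432.73


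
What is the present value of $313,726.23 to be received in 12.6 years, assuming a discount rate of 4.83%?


Present value formula: PV = FV / (1 + r)^t
PV = $313,726.23 / (1 + 0.0483)^12.6
PV = $313,726.23 / 1.8118339
PV = $173,153.97

PV = FV / (1 + r)^t = $173,153.97


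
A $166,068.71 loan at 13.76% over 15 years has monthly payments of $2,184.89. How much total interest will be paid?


Total paid over the life of the loan = PMT × n.
Total paid = $2,184.89 × 180 = $393,280.20
Total interest = total paid − principal = $393,280.20 − $166,068.71 = $227,211.49

Total interest = (PMT × n) - PV = $227,211.49


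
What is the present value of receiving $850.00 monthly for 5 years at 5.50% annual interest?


Present value of an ordinary annuity: PV = PMT × (1 − (1 + r)^(−n)) / r
Monthly rate r = 0.055/12 ≈ 0.00458333, n = 60
PV = $850.00 × (1 − (1 + 0.055/12)^(−60)) / (0.055/12)
PV = $850.00 × 52.352835
PV = $44,499.91

PV = PMT × (1-(1+r)^(-n))/r = $44,499.91


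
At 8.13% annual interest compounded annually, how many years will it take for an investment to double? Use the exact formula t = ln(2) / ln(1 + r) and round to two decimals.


Doubling condition: (1 + r)^t = 2
Take ln of both sides: t × ln(1 + r) = ln(2)
t = ln(2) / ln(1 + r)
t = 0.693147 / 0.078164
t = 8.87

t = ln(2) / ln(1 + r) = 8.87 years


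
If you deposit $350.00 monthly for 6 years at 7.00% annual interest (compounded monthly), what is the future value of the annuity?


Future value of an ordinary annuity: FV = PMT × ((1 + r)^n − 1) / r
Monthly rate r = 0.07/12 ≈ 0.00583333, n = 72
FV = $350.00 × ((1 + 0.07/12)^72 − 1) / (0.07/12)
FV = $350.00 × 89.160944
FV = $31,206.33

FV = PMT × ((1+r)^n - 1)/r = $31,206.33


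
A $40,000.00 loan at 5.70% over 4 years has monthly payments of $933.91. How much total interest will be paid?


Total paid over the life of the loan = PMT × n.
Total paid = $933.91 × 48 = $44,827.68
Total interest = total paid − principal = $44,827.68 − $40,000.00 = $4,827.68

Total interest = (PMT × n) - PV = $4,827.68


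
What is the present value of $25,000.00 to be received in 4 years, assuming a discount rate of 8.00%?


Present value formula: PV = FV / (1 + r)^t
PV = $25,000.00 / (1 + 0.08)^4
PV = $25,000.00 / 1.360489
PV = $18,375.75

PV = FV / (1 + r)^t = $18,375.75


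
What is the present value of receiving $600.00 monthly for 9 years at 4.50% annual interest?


Present value of an ordinary annuity: PV = PMT × (1 − (1 + r)^(−n)) / r
Monthly rate r = 0.045/12 = 0.00375, n = 108
PV = $600.00 × (1 − (1 + 0.045/12)^(−108)) / (0.045/12)
PV = $600.00 × 88.671407
PV = $53,202.84

PV = PMT × (1-(1+r)^(-n))/r = $53,202.84


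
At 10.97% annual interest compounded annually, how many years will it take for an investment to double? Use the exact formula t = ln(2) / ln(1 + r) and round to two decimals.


Doubling condition: (1 + r)^t = 2
Take ln of both sides: t × ln(1 + r) = ln(2)
t = ln(2) / ln(1 + r)
t = 0.693147 / 0.104090
t = 6.66

t = ln(2) / ln(1 + r) = 6.66 years


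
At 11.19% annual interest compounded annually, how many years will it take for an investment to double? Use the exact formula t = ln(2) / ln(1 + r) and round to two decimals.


Doubling condition: (1 + r)^t = 2
Take ln of both sides: t × ln(1 + r) = ln(2)
t = ln(2) / ln(1 + r)
t = 0.693147 / 0.106070
t = 6.53

t = ln(2) / ln(1 + r) = 6.53 years


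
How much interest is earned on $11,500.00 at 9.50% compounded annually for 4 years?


Compound interest earned = final amount − principal.
A = P(1 + r/n)^(nt) = $11,500.00 × (1 + 0.095/1)^(1 × 4) = $16,533.10
Interest = A − P = $16,533.10 − $11,500.00 = $5,033.10

Interest = A - P = $5,033.10


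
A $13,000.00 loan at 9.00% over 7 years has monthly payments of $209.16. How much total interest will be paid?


Total paid over the life of the loan = PMT × n.
Total paid = $209.16 × 84 = $17,569.44
Total interest = total paid − principal = $17,569.44 − $13,000.00 = $4,569.44

Total interest = (PMT × n) - PV = $4,569.44


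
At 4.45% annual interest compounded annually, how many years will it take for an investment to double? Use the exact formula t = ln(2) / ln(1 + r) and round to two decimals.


Doubling condition: (1 + r)^t = 2
Take ln of both sides: t × ln(1 + r) = ln(2)
t = ln(2) / ln(1 + r)
t = 0.693147 / 0.043538
t = 15.92

t = ln(2) / ln(1 + r) = 15.92 years


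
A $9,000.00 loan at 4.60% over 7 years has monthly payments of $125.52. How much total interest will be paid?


Total paid over the life of the loan = PMT × n.
Total paid = $125.52 × 84 = $10,543.68
Total interest = total paid − principal = $10,543.68 − $9,000.00 = $1,543.68

Total interest = (PMT × n) - PV = $1,543.68


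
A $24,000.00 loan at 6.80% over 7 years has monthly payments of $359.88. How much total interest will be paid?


Total paid over the life of the loan = PMT × n.
Total paid = $359.88 × 84 = $30,229.92
Total interest = total paid − principal = $30,229.92 − $24,000.00 = $6,229.92

Total interest = (PMT × n) - PV = $6,229.92


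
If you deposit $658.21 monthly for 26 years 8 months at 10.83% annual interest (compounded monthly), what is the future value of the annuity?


Future value of an ordinary annuity: FV = PMT × ((1 + r)^n − 1) / r
Monthly rate r = 0.1083/12 = 0.009025, n = 320
FV = $658.21 × ((1 + 0.1083/12)^320 − 1) / (0.1083/12)
FV = $658.21 × 1853.322511
FV = $1,219,875.41

FV = PMT × ((1+r)^n - 1)/r = $1,219,875.41


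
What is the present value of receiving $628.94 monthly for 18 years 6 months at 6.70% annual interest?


Present value of an ordinary annuity: PV = PMT × (1 − (1 + r)^(−n)) / r
Monthly rate r = 0.067/12 ≈ 0.00558333, n = 222
PV = $628.94 × (1 − (1 + 0.067/12)^(−222)) / (0.067/12)
PV = $628.94 × 127.069468
PV = $79,919.07

PV = PMT × (1-(1+r)^(-n))/r = $79,919.07


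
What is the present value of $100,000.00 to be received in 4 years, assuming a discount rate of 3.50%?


Present value formula: PV = FV / (1 + r)^t
PV = $100,000.00 / (1 + 0.035)^4
PV = $100,000.00 / 1.147523
PV = $87,144.22

PV = FV / (1 + r)^t = $87,144.22


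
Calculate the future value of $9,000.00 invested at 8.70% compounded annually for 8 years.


Compound interest formula: A = P(1 + r/n)^(nt)
A = $9,000.00 × (1 + 0.087/1)^(1 × 8)
Growth factor: (1 + 0.087/1)^8 = 1.949110
A = $9,000.00 × 1.949110
A = $17,541.99

A = P(1 + r/n)^(nt) = $17,541.99


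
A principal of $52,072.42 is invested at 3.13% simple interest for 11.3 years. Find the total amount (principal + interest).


Total amount formula: A = P(1 + rt) = P + P·r·t
Interest: I = P × r × t = $52,072.42 × 0.0313 × 11.3 = $18,417.49
A = P + I = $52,072.42 + $18,417.49 = $70,489.91

A = P + I = P(1 + rt) = $70,489.91


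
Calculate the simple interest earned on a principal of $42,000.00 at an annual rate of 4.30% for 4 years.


Simple interest formula: I = P × r × t
I = $42,000.00 × 0.043 × 4
I = $7,224.00

I = P × r × t = $7,224.00


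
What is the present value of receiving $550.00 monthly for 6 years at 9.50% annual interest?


Present value of an ordinary annuity: PV = PMT × (1 − (1 + r)^(−n)) / r
Monthly rate r = 0.095/12 ≈ 0.00791667, n = 72
PV = $550.00 × (1 − (1 + 0.095/12)^(−72)) / (0.095/12)
PV = $550.00 × 54.720488
PV = $30,096.27

PV = PMT × (1-(1+r)^(-n))/r = $30,096.27


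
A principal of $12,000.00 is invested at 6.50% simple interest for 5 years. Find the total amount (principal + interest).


Total amount formula: A = P(1 + rt) = P + P·r·t
Interest: I = P × r × t = $12,000.00 × 0.065 × 5 = $3,900.00
A = P + I = $12,000.00 + $3,900.00 = $15,900.00

A = P + I = P(1 + rt) = $15,900.00


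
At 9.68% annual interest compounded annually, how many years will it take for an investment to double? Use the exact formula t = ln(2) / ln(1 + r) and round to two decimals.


Doubling condition: (1 + r)^t = 2
Take ln of both sides: t × ln(1 + r) = ln(2)
t = ln(2) / ln(1 + r)
t = 0.693147 / 0.092397
t = 7.50

t = ln(2) / ln(1 + r) = 7.50 years


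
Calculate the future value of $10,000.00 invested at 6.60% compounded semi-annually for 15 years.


Compound interest formula: A = P(1 + r/n)^(nt)
A = $10,000.00 × (1 + 0.066/2)^(2 × 15)
Growth factor: (1 + 0.066/2)^30 = 2.648559
A = $10,000.00 × 2.648559
A = $26,485.59

A = P(1 + r/n)^(nt) = $26,485.59


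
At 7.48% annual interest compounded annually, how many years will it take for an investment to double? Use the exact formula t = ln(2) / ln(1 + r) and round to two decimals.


Doubling condition: (1 + r)^t = 2
Take ln of both sides: t × ln(1 + r) = ln(2)
t = ln(2) / ln(1 + r)
t = 0.693147 / 0.072135
t = 9.61

t = ln(2) / ln(1 + r) = 9.61 years


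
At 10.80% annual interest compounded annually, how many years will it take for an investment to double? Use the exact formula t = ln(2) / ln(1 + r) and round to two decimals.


Doubling condition: (1 + r)^t = 2
Take ln of both sides: t × ln(1 + r) = ln(2)
t = ln(2) / ln(1 + r)
t = 0.693147 / 0.102557
t = 6.76

t = ln(2) / ln(1 + r) = 6.76 years


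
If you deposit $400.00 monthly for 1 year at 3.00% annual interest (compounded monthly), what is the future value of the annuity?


Future value of an ordinary annuity: FV = PMT × ((1 + r)^n − 1) / r
Monthly rate r = 0.03/12 = 0.0025, n = 12
FV = $400.00 × ((1 + 0.03/12)^12 − 1) / (0.03/12)
FV = $400.00 × 12.166383
FV = $4,866.55

FV = PMT × ((1+r)^n - 1)/r = $4,866.55


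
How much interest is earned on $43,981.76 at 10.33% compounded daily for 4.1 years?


Compound interest earned = final amount − principal.
A = P(1 + r/n)^(nt) = $43,981.76 × (1 + 0.1033/365)^(365 × 4.1) = $67,171.23
Interest = A − P = $67,171.23 − $43,981.76 = $23,189.47

Interest = A - P = $23,189.47


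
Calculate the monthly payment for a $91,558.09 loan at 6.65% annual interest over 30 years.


Loan payment formula: PMT = PV × r / (1 − (1 + r)^(−n))
Monthly rate r = 0.0665/12 ≈ 0.00554167, n = 360 months
Denominator: 1 − (1 + 0.0665/12)^(−360) = 0.863235
PMT = $91,558.09 × (0.0665/12) / 0.863235
PMT = $587.77 per month

PMT = PV × r / (1-(1+r)^(-n)) = $587.77/month


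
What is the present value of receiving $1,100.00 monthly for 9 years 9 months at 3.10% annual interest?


Present value of an ordinary annuity: PV = PMT × (1 − (1 + r)^(−n)) / r
Monthly rate r = 0.031/12 ≈ 0.00258333, n = 117
PV = $1,100.00 × (1 − (1 + 0.031/12)^(−117)) / (0.031/12)
PV = $1,100.00 × 100.861400
PV = $110,947.54

PV = PMT × (1-(1+r)^(-n))/r = $110,947.54


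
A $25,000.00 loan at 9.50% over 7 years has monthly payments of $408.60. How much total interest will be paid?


Total paid over the life of the loan = PMT × n.
Total paid = $408.60 × 84 = $34,322.40
Total interest = total paid − principal = $34,322.40 − $25,000.00 = $9,322.40

Total interest = (PMT × n) - PV = $9,322.40


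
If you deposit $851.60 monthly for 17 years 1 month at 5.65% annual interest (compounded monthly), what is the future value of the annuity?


Future value of an ordinary annuity: FV = PMT × ((1 + r)^n − 1) / r
Monthly rate r = 0.0565/12 ≈ 0.00470833, n = 205
FV = $851.60 × ((1 + 0.0565/12)^205 − 1) / (0.0565/12)
FV = $851.60 × 343.942192
FV = $292,901.17

FV = PMT × ((1+r)^n - 1)/r = $292,901.17


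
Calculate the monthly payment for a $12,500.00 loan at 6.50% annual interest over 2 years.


Loan payment formula: PMT = PV × r / (1 − (1 + r)^(−n))
Monthly rate r = 0.065/12 ≈ 0.00541667, n = 24 months
Denominator: 1 − (1 + 0.065/12)^(−24) = 0.121596
PMT = $12,500.00 × (0.065/12) / 0.121596
PMT = $556.83 per month

PMT = PV × r / (1-(1+r)^(-n)) = $556.83/month


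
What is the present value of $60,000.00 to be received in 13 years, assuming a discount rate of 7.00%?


Present value formula: PV = FV / (1 + r)^t
PV = $60,000.00 / (1 + 0.07)^13
PV = $60,000.00 / 2.409845
PV = $24,897.87

PV = FV / (1 + r)^t = $24,897.87


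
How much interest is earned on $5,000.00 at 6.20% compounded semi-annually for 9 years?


Compound interest earned = final amount − principal.
A = P(1 + r/n)^(nt) = $5,000.00 × (1 + 0.062/2)^(2 × 9) = $8,662.16
Interest = A − P = $8,662.16 − $5,000.00 = $3,662.16

Interest = A - P = $3,662.16


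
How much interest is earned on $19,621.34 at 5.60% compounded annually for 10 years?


Compound interest earned = final amount − principal.
A = P(1 + r/n)^(nt) = $19,621.34 × (1 + 0.056/1)^(1 × 10) = $33,835.13
Interest = A − P = $33,835.13 − $19,621.34 = $14,213.79

Interest = A - P = $14,213.79


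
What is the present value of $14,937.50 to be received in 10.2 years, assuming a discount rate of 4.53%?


Present value formula: PV = FV / (1 + r)^t
PV = $14,937.50 / (1 + 0.0453)^10.2
PV = $14,937.50 / 1.571295
PV = $9,506.49

PV = FV / (1 + r)^t = $9,506.49


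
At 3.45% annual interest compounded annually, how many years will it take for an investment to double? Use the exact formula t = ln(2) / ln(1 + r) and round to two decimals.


Doubling condition: (1 + r)^t = 2
Take ln of both sides: t × ln(1 + r) = ln(2)
t = ln(2) / ln(1 + r)
t = 0.693147 / 0.033918
t = 20.44

t = ln(2) / ln(1 + r) = 20.44 years


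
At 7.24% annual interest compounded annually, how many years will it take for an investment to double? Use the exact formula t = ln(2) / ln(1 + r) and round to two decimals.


Doubling condition: (1 + r)^t = 2
Take ln of both sides: t × ln(1 + r) = ln(2)
t = ln(2) / ln(1 + r)
t = 0.693147 / 0.069899
t = 9.92

t = ln(2) / ln(1 + r) = 9.92 years


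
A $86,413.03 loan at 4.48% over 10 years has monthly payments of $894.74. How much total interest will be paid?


Total paid over the life of the loan = PMT × n.
Total paid = $894.74 × 120 = $107,368.80
Total interest = total paid − principal = $107,368.80 − $86,413.03 = $20,955.77

Total interest = (PMT × n) - PV = $20,955.77


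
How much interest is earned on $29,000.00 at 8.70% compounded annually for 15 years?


Compound interest earned = final amount − principal.
A = P(1 + r/n)^(nt) = $29,000.00 × (1 + 0.087/1)^(1 × 15) = $101,354.06
Interest = A − P = $101,354.06 − $29,000.00 = $72,354.06

Interest = A - P = $72,354.06


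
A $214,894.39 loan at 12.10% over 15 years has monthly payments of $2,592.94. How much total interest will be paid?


Total paid over the life of the loan = PMT × n.
Total paid = $2,592.94 × 180 = $466,729.20
Total interest = total paid − principal = $466,729.20 − $214,894.39 = $251,834.81

Total interest = (PMT × n) - PV = $251,834.81


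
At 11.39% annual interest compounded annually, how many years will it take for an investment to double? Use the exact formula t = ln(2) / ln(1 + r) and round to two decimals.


Doubling condition: (1 + r)^t = 2
Take ln of both sides: t × ln(1 + r) = ln(2)
t = ln(2) / ln(1 + r)
t = 0.693147 / 0.107867
t = 6.43

t = ln(2) / ln(1 + r) = 6.43 years


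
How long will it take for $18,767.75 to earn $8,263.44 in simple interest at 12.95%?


Rearrange the simple interest formula for t:
I = P × r × t  ⇒  t = I / (P × r)
t = $8,263.44 / ($18,767.75 × 0.1295)
t = 3.4

t = I/(P×r) = 3.4 years


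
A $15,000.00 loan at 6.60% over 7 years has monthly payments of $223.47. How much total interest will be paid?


Total paid over the life of the loan = PMT × n.
Total paid = $223.47 × 84 = $18,771.48
Total interest = total paid − principal = $18,771.48 − $15,000.00 = $3,771.48

Total interest = (PMT × n) - PV = $3,771.48


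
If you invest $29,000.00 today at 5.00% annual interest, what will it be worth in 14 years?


Future value formula: FV = PV × (1 + r)^t
FV = $29,000.00 × (1 + 0.05)^14
FV = $29,000.00 × 1.9799316
FV = $57,418.02

FV = PV × (1 + r)^t = $57,418.02


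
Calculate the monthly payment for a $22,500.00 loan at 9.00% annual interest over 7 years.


Loan payment formula: PMT = PV × r / (1 − (1 + r)^(−n))
Monthly rate r = 0.09/12 = 0.0075, n = 84 months
Denominator: 1 − (1 + 0.09/12)^(−84) = 0.466155
PMT = $22,500.00 × (0.09/12) / 0.466155
PMT = $362.00 per month

PMT = PV × r / (1-(1+r)^(-n)) = $362.00/month


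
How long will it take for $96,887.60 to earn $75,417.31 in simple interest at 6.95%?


Rearrange the simple interest formula for t:
I = P × r × t  ⇒  t = I / (P × r)
t = $75,417.31 / ($96,887.60 × 0.0695)
t = 11.2

t = I/(P×r) = 11.2 years


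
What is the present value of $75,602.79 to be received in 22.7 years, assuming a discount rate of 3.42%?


Present value formula: PV = FV / (1 + r)^t
PV = $75,602.79 / (1 + 0.0342)^22.7
PV = $75,602.79 / 2.145472
PV = $35,238.30

PV = FV / (1 + r)^t = $35,238.30


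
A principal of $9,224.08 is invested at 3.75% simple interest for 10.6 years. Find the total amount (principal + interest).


Total amount formula: A = P(1 + rt) = P + P·r·t
Interest: I = P × r × t = $9,224.08 × 0.0375 × 10.6 = $3,666.57
A = P + I = $9,224.08 + $3,666.57 = $12,890.65

A = P + I = P(1 + rt) = $12,890.65


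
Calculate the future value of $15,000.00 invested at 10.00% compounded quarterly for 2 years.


Compound interest formula: A = P(1 + r/n)^(nt)
A = $15,000.00 × (1 + 0.1/4)^(4 × 2)
Growth factor: (1 + 0.1/4)^8 = 1.2184029
A = $15,000.00 × 1.2184029
A = $18,276.04

A = P(1 + r/n)^(nt) = $18,276.04


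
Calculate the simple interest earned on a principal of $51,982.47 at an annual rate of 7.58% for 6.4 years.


Simple interest formula: I = P × r × t
I = $51,982.47 × 0.0758 × 6.4
I = $25,217.74

I = P × r × t = $25,217.74


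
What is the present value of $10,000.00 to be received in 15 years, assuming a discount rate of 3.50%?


Present value formula: PV = FV / (1 + r)^t
PV = $10,000.00 / (1 + 0.035)^15
PV = $10,000.00 / 1.675349
PV = $5,968.91

PV = FV / (1 + r)^t = $5,968.91


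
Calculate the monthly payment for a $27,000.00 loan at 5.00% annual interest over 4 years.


Loan payment formula: PMT = PV × r / (1 − (1 + r)^(−n))
Monthly rate r = 0.05/12 ≈ 0.00416667, n = 48 months
Denominator: 1 − (1 + 0.05/12)^(−48) = 0.180929
PMT = $27,000.00 × (0.05/12) / 0.180929
PMT = $621.79 per month

PMT = PV × r / (1-(1+r)^(-n)) = $621.79/month


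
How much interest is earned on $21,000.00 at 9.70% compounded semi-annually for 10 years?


Compound interest earned = final amount − principal.
A = P(1 + r/n)^(nt) = $21,000.00 × (1 + 0.097/2)^(2 × 10) = $54,148.69
Interest = A − P = $54,148.69 − $21,000.00 = $33,148.69

Interest = A - P = $33,148.69


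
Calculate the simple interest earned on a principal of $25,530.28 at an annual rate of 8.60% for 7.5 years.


Simple interest formula: I = P × r × t
I = $25,530.28 × 0.086 × 7.5
I = $16,467.03

I = P × r × t = $16,467.03


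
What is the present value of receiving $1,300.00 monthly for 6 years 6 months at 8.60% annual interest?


Present value of an ordinary annuity: PV = PMT × (1 − (1 + r)^(−n)) / r
Monthly rate r = 0.086/12 ≈ 0.00716667, n = 78
PV = $1,300.00 × (1 − (1 + 0.086/12)^(−78)) / (0.086/12)
PV = $1,300.00 × 59.592338
PV = $77,470.04

PV = PMT × (1-(1+r)^(-n))/r = $77,470.04


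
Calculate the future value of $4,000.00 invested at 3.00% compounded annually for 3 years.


Compound interest formula: A = P(1 + r/n)^(nt)
A = $4,000.00 × (1 + 0.03/1)^(1 × 3)
Growth factor: (1 + 0.03/1)^3 = 1.092727
A = $4,000.00 × 1.092727
A = $4,370.91

A = P(1 + r/n)^(nt) = $4,370.91


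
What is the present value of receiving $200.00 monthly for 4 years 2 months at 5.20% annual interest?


Present value of an ordinary annuity: PV = PMT × (1 − (1 + r)^(−n)) / r
Monthly rate r = 0.052/12 ≈ 0.00433333, n = 50
PV = $200.00 × (1 − (1 + 0.052/12)^(−50)) / (0.052/12)
PV = $200.00 × 44.867234
PV = $8,973.45

PV = PMT × (1-(1+r)^(-n))/r = $8,973.45


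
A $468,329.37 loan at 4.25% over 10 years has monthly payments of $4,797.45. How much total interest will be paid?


Total paid over the life of the loan = PMT × n.
Total paid = $4,797.45 × 120 = $575,694.00
Total interest = total paid − principal = $575,694.00 − $468,329.37 = $107,364.63

Total interest = (PMT × n) - PV = $107,364.63


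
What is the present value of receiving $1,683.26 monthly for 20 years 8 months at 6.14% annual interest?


Present value of an ordinary annuity: PV = PMT × (1 − (1 + r)^(−n)) / r
Monthly rate r = 0.0614/12 ≈ 0.00511667, n = 248
PV = $1,683.26 × (1 − (1 + 0.0614/12)^(−248)) / (0.0614/12)
PV = $1,683.26 × 140.317454
PV = $236,190.76

PV = PMT × (1-(1+r)^(-n))/r = $236,190.76


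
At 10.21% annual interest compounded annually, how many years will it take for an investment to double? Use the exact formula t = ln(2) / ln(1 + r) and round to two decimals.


Doubling condition: (1 + r)^t = 2
Take ln of both sides: t × ln(1 + r) = ln(2)
t = ln(2) / ln(1 + r)
t = 0.693147 / 0.097217
t = 7.13

t = ln(2) / ln(1 + r) = 7.13 years


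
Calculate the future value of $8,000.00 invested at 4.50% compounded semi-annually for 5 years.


Compound interest formula: A = P(1 + r/n)^(nt)
A = $8,000.00 × (1 + 0.045/2)^(2 × 5)
Growth factor: (1 + 0.045/2)^10 = 1.2492034
A = $8,000.00 × 1.2492034
A = $9,993.63

A = P(1 + r/n)^(nt) = $9,993.63


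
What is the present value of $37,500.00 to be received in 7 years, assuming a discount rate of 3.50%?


Present value formula: PV = FV / (1 + r)^t
PV = $37,500.00 / (1 + 0.035)^7
PV = $37,500.00 / 1.2722793
PV = $29,474.66

PV = FV / (1 + r)^t = $29,474.66


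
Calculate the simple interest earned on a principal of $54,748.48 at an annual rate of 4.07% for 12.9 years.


Simple interest formula: I = P × r × t
I = $54,748.48 × 0.0407 × 12.9
I = $28,744.59

I = P × r × t = $28,744.59


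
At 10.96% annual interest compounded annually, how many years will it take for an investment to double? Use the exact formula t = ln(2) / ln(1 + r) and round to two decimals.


Doubling condition: (1 + r)^t = 2
Take ln of both sides: t × ln(1 + r) = ln(2)
t = ln(2) / ln(1 + r)
t = 0.693147 / 0.104000
t = 6.66

t = ln(2) / ln(1 + r) = 6.66 years


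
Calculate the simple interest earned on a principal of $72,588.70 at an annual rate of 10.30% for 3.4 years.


Simple interest formula: I = P × r × t
I = $72,588.70 × 0.103 × 3.4
I = $25,420.56

I = P × r × t = $25,420.56


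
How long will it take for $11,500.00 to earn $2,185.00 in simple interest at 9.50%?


Rearrange the simple interest formula for t:
I = P × r × t  ⇒  t = I / (P × r)
t = $2,185.00 / ($11,500.00 × 0.095)
t = 2

t = I/(P×r) = 2 years


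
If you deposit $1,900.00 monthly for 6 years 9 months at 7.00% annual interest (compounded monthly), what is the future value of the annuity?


Future value of an ordinary annuity: FV = PMT × ((1 + r)^n − 1) / r
Monthly rate r = 0.07/12 ≈ 0.00583333, n = 81
FV = $1,900.00 × ((1 + 0.07/12)^81 − 1) / (0.07/12)
FV = $1,900.00 × 103.165498
FV = $196,014.45

FV = PMT × ((1+r)^n - 1)/r = $196,014.45


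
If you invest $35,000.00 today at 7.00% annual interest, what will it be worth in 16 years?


Future value formula: FV = PV × (1 + r)^t
FV = $35,000.00 × (1 + 0.07)^16
FV = $35,000.00 × 2.9521637
FV = $103,325.73

FV = PV × (1 + r)^t = $103,325.73
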